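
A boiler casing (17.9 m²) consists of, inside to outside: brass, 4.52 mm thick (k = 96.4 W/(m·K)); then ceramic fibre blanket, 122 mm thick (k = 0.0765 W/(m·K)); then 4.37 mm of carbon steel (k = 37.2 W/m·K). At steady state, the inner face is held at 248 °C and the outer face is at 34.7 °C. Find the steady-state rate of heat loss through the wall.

Resistance network (inner→outer):
  R_brass = L/(kA) = 0.00452/(96.4·17.9) = 2.619×10^-6 K/W
  R_ceramic fibre blanket = L/(kA) = 0.122/(0.0765·17.9) = 0.08909 K/W
  R_carbon steel = L/(kA) = 0.00437/(37.2·17.9) = 6.563×10^-6 K/W
ΣR = 2.619×10^-6 + 0.08909 + 6.563×10^-6 = 0.08910 K/W
Q = ΔT/ΣR = (248 °C − 34.7 °C)/0.08910 = 2390 W

Q = 2390 W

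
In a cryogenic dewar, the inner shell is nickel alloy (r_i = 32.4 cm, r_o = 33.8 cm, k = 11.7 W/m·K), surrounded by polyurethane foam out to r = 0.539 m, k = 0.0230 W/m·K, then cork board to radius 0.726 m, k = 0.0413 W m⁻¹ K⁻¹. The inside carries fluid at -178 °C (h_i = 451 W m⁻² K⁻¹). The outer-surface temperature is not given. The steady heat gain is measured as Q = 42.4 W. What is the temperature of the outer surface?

T_out = 23.0 °C

Series resistances:
  R_conv,in = 1/(4πr²h) = 1/(4π·0.324²·451) = 0.001681 K/W
  R_nickel alloy = (1/0.324 − 1/0.338)/(4πk) = 0.1278/(4π·11.7) = 8.695×10^-4 K/W
  R_polyurethane foam = (1/0.338 − 1/0.539)/(4πk) = 1.103/(4π·0.0230) = 3.817 K/W
  R_cork board = (1/0.539 − 1/0.726)/(4πk) = 0.4779/(4π·0.0413) = 0.9208 K/W
ΣR = 4.741 K/W
ΔT = Q·ΣR = 42.4 × 4.741 = 201.0 K
Heat flows inward, so T_out = T_in + ΔT = -178 + 201.0 = 23.0 °C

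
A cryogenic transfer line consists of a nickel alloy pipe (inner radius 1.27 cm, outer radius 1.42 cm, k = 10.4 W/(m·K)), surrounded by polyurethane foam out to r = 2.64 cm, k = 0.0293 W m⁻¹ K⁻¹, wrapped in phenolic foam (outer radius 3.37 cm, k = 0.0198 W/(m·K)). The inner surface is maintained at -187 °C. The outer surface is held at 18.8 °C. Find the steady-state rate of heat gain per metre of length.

Q' = 38.6 W/m

Treat each layer as a resistance in series:
  R'_nickel alloy = ln(0.0142/0.0127)/(2πk) = 0.1116/(2π·10.4) = 0.001708 m·K/W
  R'_polyurethane foam = ln(0.0264/0.0142)/(2πk) = 0.6201/(2π·0.0293) = 3.368 m·K/W
  R'_phenolic foam = ln(0.0337/0.0264)/(2πk) = 0.2441/(2π·0.0198) = 1.962 m·K/W
ΣR = 0.001708 + 3.368 + 1.962 = 5.332 m·K/W
Q' = ΔT/ΣR = (-187 °C − 18.8 °C)/5.332 = -38.6 W/m
(Negative Q' ⇒ heat flows inward; heat gain = 38.6 W/m.)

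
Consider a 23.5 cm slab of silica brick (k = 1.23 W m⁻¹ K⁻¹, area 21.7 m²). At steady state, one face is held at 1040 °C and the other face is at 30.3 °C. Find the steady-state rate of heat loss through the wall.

Q = kA·ΔT/L = 1.23 × 21.7 × |1040 °C − 30.3 °C| / 0.235 = 1.15×10^5 W

Q = 115 kW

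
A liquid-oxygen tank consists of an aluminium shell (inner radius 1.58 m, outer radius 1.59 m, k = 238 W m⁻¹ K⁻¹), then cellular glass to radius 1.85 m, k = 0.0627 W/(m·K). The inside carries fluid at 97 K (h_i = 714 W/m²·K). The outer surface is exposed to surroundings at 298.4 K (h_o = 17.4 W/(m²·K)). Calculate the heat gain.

Q = 1770 W

Resistance network (inner→outer):
  R_conv,in = 1/(4πr²h) = 1/(4π·1.58²·714) = 4.465×10^-5 K/W
  R_aluminium = (1/1.58 − 1/1.59)/(4πk) = 0.003981/(4π·238) = 1.331×10^-6 K/W
  R_cellular glass = (1/1.59 − 1/1.85)/(4πk) = 0.08839/(4π·0.0627) = 0.1122 K/W
  R_conv,out = 1/(4πr²h) = 1/(4π·1.85²·17.4) = 0.001336 K/W
ΣR = 4.465×10^-5 + 1.331×10^-6 + 0.1122 + 0.001336 = 0.1136 K/W
Q = ΔT/ΣR = (97 K − 298.4 K)/0.1136 = -1770 W
(Negative Q ⇒ heat flows inward; heat gain = 1770 W.)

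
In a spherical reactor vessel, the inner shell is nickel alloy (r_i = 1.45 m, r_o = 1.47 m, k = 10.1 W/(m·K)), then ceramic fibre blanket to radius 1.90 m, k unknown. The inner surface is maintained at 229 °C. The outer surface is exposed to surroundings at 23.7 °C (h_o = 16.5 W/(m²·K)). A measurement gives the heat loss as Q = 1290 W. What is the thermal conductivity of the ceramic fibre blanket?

ΣR = ΔT/Q = |229 − 23.7|/1290 = 0.1591 K/W
Known resistances:
  R_nickel alloy = (1/1.45 − 1/1.47)/(4πk) = 0.009383/(4π·10.1) = 7.393×10^-5 K/W
  R_conv,out = 1/(4πr²h) = 1/(4π·1.90²·16.5) = 0.001336 K/W
R_ceramic fibre blanket = ΣR − ΣR_known = 0.1591 − 0.001410 = 0.1577 K/W
(1/r₁−1/r₂)/(4πk) = 0.1577 ⇒ k = 0.1540/(4π·0.1577) = 0.0777 W/m·K

k = 0.0777 W/m·K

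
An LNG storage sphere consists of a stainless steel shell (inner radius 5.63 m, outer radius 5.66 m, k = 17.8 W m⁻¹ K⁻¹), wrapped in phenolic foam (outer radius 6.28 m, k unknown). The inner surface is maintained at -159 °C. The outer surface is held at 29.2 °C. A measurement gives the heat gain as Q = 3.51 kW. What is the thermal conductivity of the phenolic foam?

ΣR = ΔT/Q = |-159 − 29.2|/3510 = 0.05362 K/W
Known resistances:
  R_stainless steel = (1/5.63 − 1/5.66)/(4πk) = 9.414×10^-4/(4π·17.8) = 4.209×10^-6 K/W
R_phenolic foam = ΣR − ΣR_known = 0.05362 − 4.209×10^-6 = 0.05362 K/W
(1/r₁−1/r₂)/(4πk) = 0.05362 ⇒ k = 0.01744/(4π·0.05362) = 0.0259 W/m·K

k = 0.0259 W/m·K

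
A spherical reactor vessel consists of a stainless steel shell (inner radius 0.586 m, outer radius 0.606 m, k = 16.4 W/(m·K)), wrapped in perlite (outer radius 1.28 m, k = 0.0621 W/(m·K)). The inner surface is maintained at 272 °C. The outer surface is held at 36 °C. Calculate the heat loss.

Series thermal resistances, inner to outer:
  R_stainless steel = (1/0.586 − 1/0.606)/(4πk) = 0.05632/(4π·16.4) = 2.733×10^-4 K/W
  R_perlite = (1/0.606 − 1/1.28)/(4πk) = 0.8689/(4π·0.0621) = 1.113 K/W
ΣR = 2.733×10^-4 + 1.113 = 1.113 K/W
Q = ΔT/ΣR = (272 °C − 36 °C)/1.113 = 212 W

Q = 212 W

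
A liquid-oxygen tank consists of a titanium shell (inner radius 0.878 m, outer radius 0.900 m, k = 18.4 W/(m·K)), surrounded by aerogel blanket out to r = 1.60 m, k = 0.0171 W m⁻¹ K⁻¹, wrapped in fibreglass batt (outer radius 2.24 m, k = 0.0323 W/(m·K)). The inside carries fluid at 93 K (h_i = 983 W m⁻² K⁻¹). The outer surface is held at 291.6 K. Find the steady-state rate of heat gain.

Q = 73.5 W

Series thermal resistances, inner to outer:
  R_conv,in = 1/(4πr²h) = 1/(4π·0.878²·983) = 1.050×10^-4 K/W
  R_titanium = (1/0.878 − 1/0.900)/(4πk) = 0.02784/(4π·18.4) = 1.204×10^-4 K/W
  R_aerogel blanket = (1/0.900 − 1/1.60)/(4πk) = 0.4861/(4π·0.0171) = 2.262 K/W
  R_fibreglass batt = (1/1.60 − 1/2.24)/(4πk) = 0.1786/(4π·0.0323) = 0.4399 K/W
ΣR = 1.050×10^-4 + 1.204×10^-4 + 2.262 + 0.4399 = 2.702 K/W
Q = ΔT/ΣR = (93 K − 291.6 K)/2.702 = -73.5 W
(Negative Q ⇒ heat flows inward; heat gain = 73.5 W.)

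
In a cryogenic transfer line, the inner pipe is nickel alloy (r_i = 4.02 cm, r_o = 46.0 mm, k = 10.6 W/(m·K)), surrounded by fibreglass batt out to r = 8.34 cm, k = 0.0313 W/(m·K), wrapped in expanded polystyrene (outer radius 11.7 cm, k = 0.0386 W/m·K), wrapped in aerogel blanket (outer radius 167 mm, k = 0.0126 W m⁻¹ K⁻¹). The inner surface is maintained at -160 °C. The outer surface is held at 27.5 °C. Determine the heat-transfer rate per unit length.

Series thermal resistances, inner to outer:
  R'_nickel alloy = ln(0.0460/0.0402)/(2πk) = 0.1348/(2π·10.6) = 0.002024 m·K/W
  R'_fibreglass batt = ln(0.0834/0.0460)/(2πk) = 0.5950/(2π·0.0313) = 3.026 m·K/W
  R'_expanded polystyrene = ln(0.117/0.0834)/(2πk) = 0.3385/(2π·0.0386) = 1.396 m·K/W
  R'_aerogel blanket = ln(0.167/0.117)/(2πk) = 0.3558/(2π·0.0126) = 4.494 m·K/W
ΣR = 0.002024 + 3.026 + 1.396 + 4.494 = 8.918 m·K/W
Q' = ΔT/ΣR = (-160 °C − 27.5 °C)/8.918 = -21.0 W/m
(Negative Q' ⇒ heat flows inward; heat gain = 21.0 W/m.)

Q' = 21.0 W/m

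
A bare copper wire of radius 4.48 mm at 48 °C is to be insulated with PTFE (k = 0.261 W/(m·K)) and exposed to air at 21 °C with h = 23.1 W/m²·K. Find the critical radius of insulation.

For a cylinder, r_cr = k_ins/h = 0.261/23.1 = 0.0113 m = 1.13 cm

r_cr = 1.13 cm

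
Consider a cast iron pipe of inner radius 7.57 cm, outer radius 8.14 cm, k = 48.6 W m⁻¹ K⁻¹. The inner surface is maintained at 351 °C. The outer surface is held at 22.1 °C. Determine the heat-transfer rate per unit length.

Q' = 2πk·ΔT/ln(r₂/r₁) = 2π × 48.6 × 328.9 / ln(0.0814/0.0757) = 1.38×10^6 W/m

Q' = 1380 kW/m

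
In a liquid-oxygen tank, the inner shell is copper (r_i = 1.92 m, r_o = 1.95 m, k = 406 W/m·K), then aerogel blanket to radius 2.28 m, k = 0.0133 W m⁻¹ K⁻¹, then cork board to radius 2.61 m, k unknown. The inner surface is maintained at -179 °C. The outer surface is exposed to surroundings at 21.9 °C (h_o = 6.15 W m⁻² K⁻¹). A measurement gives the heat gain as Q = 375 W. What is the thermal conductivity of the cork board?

ΣR = ΔT/Q = |-179 − 21.9|/375 = 0.5357 K/W
Known resistances:
  R_copper = (1/1.92 − 1/1.95)/(4πk) = 0.008013/(4π·406) = 1.571×10^-6 K/W
  R_aerogel blanket = (1/1.95 − 1/2.28)/(4πk) = 0.07422/(4π·0.0133) = 0.4441 K/W
  R_conv,out = 1/(4πr²h) = 1/(4π·2.61²·6.15) = 0.001899 K/W
R_cork board = ΣR − ΣR_known = 0.5357 − 0.4460 = 0.08970 K/W
(1/r₁−1/r₂)/(4πk) = 0.08970 ⇒ k = 0.05545/(4π·0.08970) = 0.0492 W/m·K

k = 0.0492 W/m·K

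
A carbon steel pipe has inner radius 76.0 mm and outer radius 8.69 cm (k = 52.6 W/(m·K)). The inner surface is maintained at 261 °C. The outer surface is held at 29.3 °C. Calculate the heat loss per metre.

Q' = 2πk·ΔT/ln(r₂/r₁) = 2π × 52.6 × 231.7 / ln(0.0869/0.0760) = 5.71×10^5 W/m

Q' = 5.71×10^5 W/m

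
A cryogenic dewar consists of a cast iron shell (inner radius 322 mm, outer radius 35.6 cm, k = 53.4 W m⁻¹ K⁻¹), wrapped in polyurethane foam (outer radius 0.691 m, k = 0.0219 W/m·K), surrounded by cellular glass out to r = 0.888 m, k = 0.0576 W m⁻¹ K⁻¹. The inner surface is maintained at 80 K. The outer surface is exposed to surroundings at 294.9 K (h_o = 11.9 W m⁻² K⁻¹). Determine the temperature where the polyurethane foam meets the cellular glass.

T = 276.9 K

Resistance network (inner→outer):
  R_cast iron = (1/0.322 − 1/0.356)/(4πk) = 0.2966/(4π·53.4) = 4.420×10^-4 K/W
  R_polyurethane foam = (1/0.356 − 1/0.691)/(4πk) = 1.362/(4π·0.0219) = 4.948 K/W
  R_cellular glass = (1/0.691 − 1/0.888)/(4πk) = 0.3211/(4π·0.0576) = 0.4436 K/W
  R_conv,out = 1/(4πr²h) = 1/(4π·0.888²·11.9) = 0.008480 K/W
ΣR = 4.420×10^-4 + 4.948 + 0.4436 + 0.008480 = 5.401 K/W
Q = ΔT/ΣR = (80 K − 294.9 K)/5.401 = -39.79 W
From the inner boundary to the polyurethane foam/cellular glass interface, ΣR_partial = 4.948 K/W.
T_interface = T_in − Q·ΣR_partial = 80 K − (-39.79)(4.948) = 276.9 K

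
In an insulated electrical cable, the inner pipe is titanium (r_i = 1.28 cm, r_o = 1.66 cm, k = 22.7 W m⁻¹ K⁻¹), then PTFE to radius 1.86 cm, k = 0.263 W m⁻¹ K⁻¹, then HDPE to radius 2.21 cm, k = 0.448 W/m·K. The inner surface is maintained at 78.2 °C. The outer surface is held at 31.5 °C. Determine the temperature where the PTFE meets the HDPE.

T = 53.2 °C

Treat each layer as a resistance in series:
  R'_titanium = ln(0.0166/0.0128)/(2πk) = 0.2600/(2π·22.7) = 0.001823 m·K/W
  R'_PTFE = ln(0.0186/0.0166)/(2πk) = 0.1138/(2π·0.263) = 0.06884 m·K/W
  R'_HDPE = ln(0.0221/0.0186)/(2πk) = 0.1724/(2π·0.448) = 0.06125 m·K/W
ΣR = 0.001823 + 0.06884 + 0.06125 = 0.1319 m·K/W
Q' = ΔT/ΣR = (78.2 °C − 31.5 °C)/0.1319 = 354.1 W/m
From the inner boundary to the PTFE/HDPE interface, ΣR_partial = 0.07066 m·K/W.
T_interface = T_in − Q'·ΣR_partial = 78.2 °C − (354.1)(0.07066) = 53.2 °C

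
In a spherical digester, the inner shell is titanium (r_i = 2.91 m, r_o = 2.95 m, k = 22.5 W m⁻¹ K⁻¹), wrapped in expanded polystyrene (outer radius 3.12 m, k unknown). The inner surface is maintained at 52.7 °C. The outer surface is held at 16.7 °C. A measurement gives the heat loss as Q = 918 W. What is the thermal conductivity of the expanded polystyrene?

ΣR = ΔT/Q = |52.7 − 16.7|/918 = 0.03922 K/W
Known resistances:
  R_titanium = (1/2.91 − 1/2.95)/(4πk) = 0.004660/(4π·22.5) = 1.648×10^-5 K/W
R_expanded polystyrene = ΣR − ΣR_known = 0.03922 − 1.648×10^-5 = 0.03920 K/W
(1/r₁−1/r₂)/(4πk) = 0.03920 ⇒ k = 0.01847/(4π·0.03920) = 0.0375 W/m·K

k = 0.0375 W/m·K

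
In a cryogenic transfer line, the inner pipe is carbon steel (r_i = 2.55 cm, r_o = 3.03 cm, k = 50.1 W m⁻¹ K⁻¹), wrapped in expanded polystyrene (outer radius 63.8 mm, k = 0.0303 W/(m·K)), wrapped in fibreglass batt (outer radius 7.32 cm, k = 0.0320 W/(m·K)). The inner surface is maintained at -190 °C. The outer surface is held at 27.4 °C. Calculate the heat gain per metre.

Q' = 47.3 W/m

Series thermal resistances, inner to outer:
  R'_carbon steel = ln(0.0303/0.0255)/(2πk) = 0.1725/(2π·50.1) = 5.479×10^-4 m·K/W
  R'_expanded polystyrene = ln(0.0638/0.0303)/(2πk) = 0.7446/(2π·0.0303) = 3.911 m·K/W
  R'_fibreglass batt = ln(0.0732/0.0638)/(2πk) = 0.1374/(2π·0.0320) = 0.6836 m·K/W
ΣR = 5.479×10^-4 + 3.911 + 0.6836 = 4.595 m·K/W
Q' = ΔT/ΣR = (-190 °C − 27.4 °C)/4.595 = -47.3 W/m
(Negative Q' ⇒ heat flows inward; heat gain = 47.3 W/m.)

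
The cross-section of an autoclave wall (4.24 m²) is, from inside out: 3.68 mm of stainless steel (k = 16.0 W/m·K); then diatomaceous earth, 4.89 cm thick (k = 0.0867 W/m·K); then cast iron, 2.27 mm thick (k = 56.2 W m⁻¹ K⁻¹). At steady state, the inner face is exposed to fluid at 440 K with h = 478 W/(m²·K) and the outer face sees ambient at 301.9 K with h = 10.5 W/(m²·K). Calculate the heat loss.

Q = 885 W

Series thermal resistances, inner to outer:
  R_conv,in = 1/(hA) = 1/(478·4.24) = 4.934×10^-4 K/W
  R_stainless steel = L/(kA) = 0.00368/(16.0·4.24) = 5.425×10^-5 K/W
  R_diatomaceous earth = L/(kA) = 0.0489/(0.0867·4.24) = 0.1330 K/W
  R_cast iron = L/(kA) = 0.00227/(56.2·4.24) = 9.526×10^-6 K/W
  R_conv,out = 1/(hA) = 1/(10.5·4.24) = 0.02246 K/W
ΣR = 4.934×10^-4 + 5.425×10^-5 + 0.1330 + 9.526×10^-6 + 0.02246 = 0.1560 K/W
Q = ΔT/ΣR = (440 K − 301.9 K)/0.1560 = 885 W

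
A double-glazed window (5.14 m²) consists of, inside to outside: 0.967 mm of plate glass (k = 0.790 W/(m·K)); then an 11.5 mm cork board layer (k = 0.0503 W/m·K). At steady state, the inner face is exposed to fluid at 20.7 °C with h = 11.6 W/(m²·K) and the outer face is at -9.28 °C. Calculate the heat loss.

Q = 488 W

Treat each layer as a resistance in series:
  R_conv,in = 1/(hA) = 1/(11.6·5.14) = 0.01677 K/W
  R_plate glass = L/(kA) = 9.67×10^-4/(0.790·5.14) = 2.381×10^-4 K/W
  R_cork board = L/(kA) = 0.0115/(0.0503·5.14) = 0.04448 K/W
ΣR = 0.01677 + 2.381×10^-4 + 0.04448 = 0.06149 K/W
Q = ΔT/ΣR = (20.7 °C − -9.28 °C)/0.06149 = 488 W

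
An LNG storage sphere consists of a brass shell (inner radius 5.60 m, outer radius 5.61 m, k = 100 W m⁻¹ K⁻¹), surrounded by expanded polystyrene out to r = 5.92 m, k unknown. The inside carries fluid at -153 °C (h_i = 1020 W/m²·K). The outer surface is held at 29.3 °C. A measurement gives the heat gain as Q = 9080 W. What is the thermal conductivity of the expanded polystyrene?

k = 0.0370 W/m·K

ΣR = ΔT/Q = |-153 − 29.3|/9080 = 0.02008 K/W
Known resistances:
  R_conv,in = 1/(4πr²h) = 1/(4π·5.60²·1020) = 2.488×10^-6 K/W
  R_brass = (1/5.60 − 1/5.61)/(4πk) = 3.183×10^-4/(4π·100) = 2.533×10^-7 K/W
R_expanded polystyrene = ΣR − ΣR_known = 0.02008 − 2.741×10^-6 = 0.02008 K/W
(1/r₁−1/r₂)/(4πk) = 0.02008 ⇒ k = 0.009334/(4π·0.02008) = 0.0370 W/m·K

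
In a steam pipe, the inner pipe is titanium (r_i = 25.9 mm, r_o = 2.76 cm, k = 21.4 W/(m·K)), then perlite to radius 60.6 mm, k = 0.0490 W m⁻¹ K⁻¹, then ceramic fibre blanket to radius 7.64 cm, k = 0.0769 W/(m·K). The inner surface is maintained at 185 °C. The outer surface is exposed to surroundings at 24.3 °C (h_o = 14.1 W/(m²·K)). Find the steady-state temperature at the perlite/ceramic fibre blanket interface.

T = 56.0 °C

Series thermal resistances, inner to outer:
  R'_titanium = ln(0.0276/0.0259)/(2πk) = 0.06357/(2π·21.4) = 4.728×10^-4 m·K/W
  R'_perlite = ln(0.0606/0.0276)/(2πk) = 0.7865/(2π·0.0490) = 2.555 m·K/W
  R'_ceramic fibre blanket = ln(0.0764/0.0606)/(2πk) = 0.2317/(2π·0.0769) = 0.4795 m·K/W
  R'_conv,out = 1/(2πr h) = 1/(2π·0.0764·14.1) = 0.1477 m·K/W
ΣR = 4.728×10^-4 + 2.555 + 0.4795 + 0.1477 = 3.183 m·K/W
Q' = ΔT/ΣR = (185 °C − 24.3 °C)/3.183 = 50.49 W/m
From the inner boundary to the perlite/ceramic fibre blanket interface, ΣR_partial = 2.555 m·K/W.
T_interface = T_in − Q'·ΣR_partial = 185 °C − (50.49)(2.555) = 56.0 °C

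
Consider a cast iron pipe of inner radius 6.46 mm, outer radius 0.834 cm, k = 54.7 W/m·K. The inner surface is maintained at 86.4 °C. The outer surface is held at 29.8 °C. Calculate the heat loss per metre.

Q' = 76.2 kW/m

Q' = 2πk·ΔT/ln(r₂/r₁) = 2π × 54.7 × 56.6 / ln(0.00834/0.00646) = 76200 W/m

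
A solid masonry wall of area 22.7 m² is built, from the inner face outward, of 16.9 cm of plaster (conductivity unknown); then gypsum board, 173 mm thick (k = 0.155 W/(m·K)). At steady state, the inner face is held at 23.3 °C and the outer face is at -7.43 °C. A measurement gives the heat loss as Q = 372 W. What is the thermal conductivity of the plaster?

ΣR = ΔT/Q = |23.3 − -7.43|/372 = 0.08261 K/W
Known resistances:
  R_gypsum board = L/(kA) = 0.173/(0.155·22.7) = 0.04917 K/W
R_plaster = ΣR − ΣR_known = 0.08261 − 0.04917 = 0.03344 K/W
L/(kA) = 0.03344 ⇒ k = 0.169/(0.03344·22.7) = 0.223 W/m·K

k = 0.223 W/m·K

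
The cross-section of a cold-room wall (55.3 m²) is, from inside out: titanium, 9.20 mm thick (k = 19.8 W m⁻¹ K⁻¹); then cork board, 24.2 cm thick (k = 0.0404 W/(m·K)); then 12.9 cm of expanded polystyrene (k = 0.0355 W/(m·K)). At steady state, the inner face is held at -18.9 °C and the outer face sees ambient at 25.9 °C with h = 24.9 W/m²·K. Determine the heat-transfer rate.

Treat each layer as a resistance in series:
  R_titanium = L/(kA) = 0.00920/(19.8·55.3) = 8.402×10^-6 K/W
  R_cork board = L/(kA) = 0.242/(0.0404·55.3) = 0.1083 K/W
  R_expanded polystyrene = L/(kA) = 0.129/(0.0355·55.3) = 0.06571 K/W
  R_conv,out = 1/(hA) = 1/(24.9·55.3) = 7.262×10^-4 K/W
ΣR = 8.402×10^-6 + 0.1083 + 0.06571 + 7.262×10^-4 = 0.1747 K/W
Q = ΔT/ΣR = (-18.9 °C − 25.9 °C)/0.1747 = -256 W
(Negative Q ⇒ heat flows inward; heat gain = 256 W.)

Q = 256 W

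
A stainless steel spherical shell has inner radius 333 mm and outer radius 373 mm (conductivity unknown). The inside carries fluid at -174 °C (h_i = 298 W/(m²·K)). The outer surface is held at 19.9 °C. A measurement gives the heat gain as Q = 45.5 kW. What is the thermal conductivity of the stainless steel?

k = 13.8 W/m·K

ΣR = ΔT/Q = |-174 − 19.9|/45500 = 0.004262 K/W
Known resistances:
  R_conv,in = 1/(4πr²h) = 1/(4π·0.333²·298) = 0.002408 K/W
R_stainless steel = ΣR − ΣR_known = 0.004262 − 0.002408 = 0.001854 K/W
(1/r₁−1/r₂)/(4πk) = 0.001854 ⇒ k = 0.3220/(4π·0.001854) = 13.8 W/m·K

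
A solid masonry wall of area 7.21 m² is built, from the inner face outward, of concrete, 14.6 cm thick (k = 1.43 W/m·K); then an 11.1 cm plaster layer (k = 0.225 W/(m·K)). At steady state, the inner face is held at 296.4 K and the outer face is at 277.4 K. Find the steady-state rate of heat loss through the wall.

Q = 230 W

Treat each layer as a resistance in series:
  R_concrete = L/(kA) = 0.146/(1.43·7.21) = 0.01416 K/W
  R_plaster = L/(kA) = 0.111/(0.225·7.21) = 0.06842 K/W
ΣR = 0.01416 + 0.06842 = 0.08258 K/W
Q = ΔT/ΣR = (296.4 K − 277.4 K)/0.08258 = 230 W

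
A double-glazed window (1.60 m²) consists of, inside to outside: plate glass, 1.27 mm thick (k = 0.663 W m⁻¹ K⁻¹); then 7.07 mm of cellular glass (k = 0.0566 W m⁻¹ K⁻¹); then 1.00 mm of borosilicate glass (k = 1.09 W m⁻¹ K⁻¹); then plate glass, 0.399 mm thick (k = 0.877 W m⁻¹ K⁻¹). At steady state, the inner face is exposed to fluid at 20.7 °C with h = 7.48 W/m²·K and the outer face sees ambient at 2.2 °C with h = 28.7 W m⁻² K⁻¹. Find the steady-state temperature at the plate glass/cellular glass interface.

T = 12.2 °C

Resistance network (inner→outer):
  R_conv,in = 1/(hA) = 1/(7.48·1.60) = 0.08356 K/W
  R_plate glass = L/(kA) = 0.00127/(0.663·1.60) = 0.001197 K/W
  R_cellular glass = L/(kA) = 0.00707/(0.0566·1.60) = 0.07807 K/W
  R_borosilicate glass = L/(kA) = 0.00100/(1.09·1.60) = 5.734×10^-4 K/W
  R_plate glass = L/(kA) = 3.99×10^-4/(0.877·1.60) = 2.844×10^-4 K/W
  R_conv,out = 1/(hA) = 1/(28.7·1.60) = 0.02178 K/W
ΣR = 0.08356 + 0.001197 + 0.07807 + 5.734×10^-4 + 2.844×10^-4 + 0.02178 = 0.1855 K/W
Q = ΔT/ΣR = (20.7 °C − 2.2 °C)/0.1855 = 99.73 W
From the inner boundary to the plate glass/cellular glass interface, ΣR_partial = 0.08476 K/W.
T_interface = T_in − Q·ΣR_partial = 20.7 °C − (99.73)(0.08476) = 12.2 °C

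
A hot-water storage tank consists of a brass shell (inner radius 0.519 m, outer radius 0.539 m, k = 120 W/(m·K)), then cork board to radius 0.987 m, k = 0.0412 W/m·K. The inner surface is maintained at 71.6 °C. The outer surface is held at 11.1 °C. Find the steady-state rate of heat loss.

Q = 37.2 W

Treat each layer as a resistance in series:
  R_brass = (1/0.519 − 1/0.539)/(4πk) = 0.07149/(4π·120) = 4.741×10^-5 K/W
  R_cork board = (1/0.539 − 1/0.987)/(4πk) = 0.8421/(4π·0.0412) = 1.627 K/W
ΣR = 4.741×10^-5 + 1.627 = 1.627 K/W
Q = ΔT/ΣR = (71.6 °C − 11.1 °C)/1.627 = 37.2 W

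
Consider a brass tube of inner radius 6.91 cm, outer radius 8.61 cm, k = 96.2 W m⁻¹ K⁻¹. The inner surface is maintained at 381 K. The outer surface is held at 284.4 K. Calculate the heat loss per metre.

Q' = 2πk·ΔT/ln(r₂/r₁) = 2π × 96.2 × 96.6 / ln(0.0861/0.0691) = 2.65×10^5 W/m

Q' = 265 kW/m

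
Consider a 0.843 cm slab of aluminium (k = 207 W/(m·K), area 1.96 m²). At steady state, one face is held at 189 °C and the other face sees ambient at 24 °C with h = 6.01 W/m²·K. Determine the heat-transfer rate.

Q = 1940 W

Resistance network (inner→outer):
  R_aluminium = L/(kA) = 0.00843/(207·1.96) = 2.078×10^-5 K/W
  R_conv,out = 1/(hA) = 1/(6.01·1.96) = 0.08489 K/W
ΣR = 2.078×10^-5 + 0.08489 = 0.08491 K/W
Q = ΔT/ΣR = (189 °C − 24 °C)/0.08491 = 1940 W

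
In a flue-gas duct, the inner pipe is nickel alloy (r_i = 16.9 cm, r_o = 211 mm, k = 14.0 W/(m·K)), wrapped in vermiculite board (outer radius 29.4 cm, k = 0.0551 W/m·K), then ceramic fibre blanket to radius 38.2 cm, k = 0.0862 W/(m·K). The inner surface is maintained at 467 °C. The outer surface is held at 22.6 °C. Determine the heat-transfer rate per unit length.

Series thermal resistances, inner to outer:
  R'_nickel alloy = ln(0.211/0.169)/(2πk) = 0.2220/(2π·14.0) = 0.002523 m·K/W
  R'_vermiculite board = ln(0.294/0.211)/(2πk) = 0.3317/(2π·0.0551) = 0.9582 m·K/W
  R'_ceramic fibre blanket = ln(0.382/0.294)/(2πk) = 0.2618/(2π·0.0862) = 0.4834 m·K/W
ΣR = 0.002523 + 0.9582 + 0.4834 = 1.444 m·K/W
Q' = ΔT/ΣR = (467 °C − 22.6 °C)/1.444 = 308 W/m

Q' = 308 W/m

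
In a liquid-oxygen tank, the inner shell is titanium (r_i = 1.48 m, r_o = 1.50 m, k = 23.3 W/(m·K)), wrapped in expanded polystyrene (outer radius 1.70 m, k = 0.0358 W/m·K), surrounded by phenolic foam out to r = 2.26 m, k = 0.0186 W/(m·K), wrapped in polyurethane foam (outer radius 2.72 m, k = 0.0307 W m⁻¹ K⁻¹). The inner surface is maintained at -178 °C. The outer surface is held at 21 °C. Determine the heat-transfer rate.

Resistance network (inner→outer):
  R_titanium = (1/1.48 − 1/1.50)/(4πk) = 0.009009/(4π·23.3) = 3.077×10^-5 K/W
  R_expanded polystyrene = (1/1.50 − 1/1.70)/(4πk) = 0.07843/(4π·0.0358) = 0.1743 K/W
  R_phenolic foam = (1/1.70 − 1/2.26)/(4πk) = 0.1458/(4π·0.0186) = 0.6236 K/W
  R_polyurethane foam = (1/2.26 − 1/2.72)/(4πk) = 0.07483/(4π·0.0307) = 0.1940 K/W
ΣR = 3.077×10^-5 + 0.1743 + 0.6236 + 0.1940 = 0.9919 K/W
Q = ΔT/ΣR = (-178 °C − 21 °C)/0.9919 = -201 W
(Negative Q ⇒ heat flows inward; heat gain = 201 W.)

Q = 201 W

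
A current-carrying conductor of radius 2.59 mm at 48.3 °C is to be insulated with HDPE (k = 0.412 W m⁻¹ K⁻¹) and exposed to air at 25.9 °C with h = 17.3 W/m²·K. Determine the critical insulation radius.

r_cr = 2.38 cm

For a cylinder, r_cr = k_ins/h = 0.412/17.3 = 0.0238 m = 2.38 cm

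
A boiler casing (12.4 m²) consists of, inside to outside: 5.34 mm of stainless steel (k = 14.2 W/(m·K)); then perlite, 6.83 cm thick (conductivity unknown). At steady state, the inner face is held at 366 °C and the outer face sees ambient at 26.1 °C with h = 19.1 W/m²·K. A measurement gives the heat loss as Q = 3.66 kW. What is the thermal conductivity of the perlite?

ΣR = ΔT/Q = |366 − 26.1|/3660 = 0.09287 K/W
Known resistances:
  R_stainless steel = L/(kA) = 0.00534/(14.2·12.4) = 3.033×10^-5 K/W
  R_conv,out = 1/(hA) = 1/(19.1·12.4) = 0.004222 K/W
R_perlite = ΣR − ΣR_known = 0.09287 − 0.004252 = 0.08862 K/W
L/(kA) = 0.08862 ⇒ k = 0.0683/(0.08862·12.4) = 0.0622 W/m·K

k = 0.0622 W/m·K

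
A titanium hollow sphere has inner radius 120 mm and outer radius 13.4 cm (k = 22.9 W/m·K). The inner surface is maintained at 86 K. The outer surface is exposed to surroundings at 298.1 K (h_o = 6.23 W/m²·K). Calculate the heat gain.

Series thermal resistances, inner to outer:
  R_titanium = (1/0.120 − 1/0.134)/(4πk) = 0.8706/(4π·22.9) = 0.003025 K/W
  R_conv,out = 1/(4πr²h) = 1/(4π·0.134²·6.23) = 0.7114 K/W
ΣR = 0.003025 + 0.7114 = 0.7144 K/W
Q = ΔT/ΣR = (86 K − 298.1 K)/0.7144 = -297 W
(Negative Q ⇒ heat flows inward; heat gain = 297 W.)

Q = 297 W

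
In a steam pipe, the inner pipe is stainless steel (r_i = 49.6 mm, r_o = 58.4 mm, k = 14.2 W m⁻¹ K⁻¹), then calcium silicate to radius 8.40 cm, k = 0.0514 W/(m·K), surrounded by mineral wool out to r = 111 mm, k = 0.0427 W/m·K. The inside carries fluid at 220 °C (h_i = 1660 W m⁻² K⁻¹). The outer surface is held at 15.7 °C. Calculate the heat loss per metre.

Q' = 94.2 W/m

Resistance network (inner→outer):
  R'_conv,in = 1/(2πr h) = 1/(2π·0.0496·1660) = 0.001933 m·K/W
  R'_stainless steel = ln(0.0584/0.0496)/(2πk) = 0.1633/(2π·14.2) = 0.001831 m·K/W
  R'_calcium silicate = ln(0.0840/0.0584)/(2πk) = 0.3635/(2π·0.0514) = 1.126 m·K/W
  R'_mineral wool = ln(0.111/0.0840)/(2πk) = 0.2787/(2π·0.0427) = 1.039 m·K/W
ΣR = 0.001933 + 0.001831 + 1.126 + 1.039 = 2.169 m·K/W
Q' = ΔT/ΣR = (220 °C − 15.7 °C)/2.169 = 94.2 W/m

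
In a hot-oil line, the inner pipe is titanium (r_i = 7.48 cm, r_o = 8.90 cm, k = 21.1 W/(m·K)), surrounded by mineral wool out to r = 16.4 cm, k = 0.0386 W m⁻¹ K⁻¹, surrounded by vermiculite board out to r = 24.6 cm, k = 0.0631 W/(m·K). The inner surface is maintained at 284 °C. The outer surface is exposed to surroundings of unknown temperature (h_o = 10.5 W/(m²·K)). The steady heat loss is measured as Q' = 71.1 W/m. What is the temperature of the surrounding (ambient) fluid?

T_out = 27.6 °C

Sum the resistances:
  R'_titanium = ln(0.0890/0.0748)/(2πk) = 0.1738/(2π·21.1) = 0.001311 m·K/W
  R'_mineral wool = ln(0.164/0.0890)/(2πk) = 0.6112/(2π·0.0386) = 2.520 m·K/W
  R'_vermiculite board = ln(0.246/0.164)/(2πk) = 0.4055/(2π·0.0631) = 1.023 m·K/W
  R'_conv,out = 1/(2πr h) = 1/(2π·0.246·10.5) = 0.06162 m·K/W
ΣR = 3.606 m·K/W
ΔT = Q'·ΣR = 71.1 × 3.606 = 256.4 K
Heat flows outward, so T_out = T_in − ΔT = 284 − 256.4 = 27.6 °C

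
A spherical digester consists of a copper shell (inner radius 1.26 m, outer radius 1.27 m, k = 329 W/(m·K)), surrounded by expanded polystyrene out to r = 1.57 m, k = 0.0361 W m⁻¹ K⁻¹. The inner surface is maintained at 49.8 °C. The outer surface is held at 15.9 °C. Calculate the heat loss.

Treat each layer as a resistance in series:
  R_copper = (1/1.26 − 1/1.27)/(4πk) = 0.006249/(4π·329) = 1.512×10^-6 K/W
  R_expanded polystyrene = (1/1.27 − 1/1.57)/(4πk) = 0.1505/(4π·0.0361) = 0.3317 K/W
ΣR = 1.512×10^-6 + 0.3317 = 0.3317 K/W
Q = ΔT/ΣR = (49.8 °C − 15.9 °C)/0.3317 = 102 W

Q = 102 W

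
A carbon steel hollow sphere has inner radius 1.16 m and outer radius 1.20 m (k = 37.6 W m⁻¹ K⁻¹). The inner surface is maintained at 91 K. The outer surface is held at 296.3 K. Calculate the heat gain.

Q = 4πk·ΔT/(1/r₁ − 1/r₂) = 4π × 37.6 × 205.3 / (1/1.16 − 1/1.20) = 3.38×10^6 W

Q = 3.38×10^6 W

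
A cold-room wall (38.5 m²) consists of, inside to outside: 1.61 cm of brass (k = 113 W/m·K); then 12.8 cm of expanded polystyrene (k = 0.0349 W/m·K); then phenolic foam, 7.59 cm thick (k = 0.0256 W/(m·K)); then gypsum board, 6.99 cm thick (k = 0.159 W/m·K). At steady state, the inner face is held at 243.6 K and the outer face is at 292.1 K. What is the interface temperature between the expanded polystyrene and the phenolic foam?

T = 268.75 K

Series thermal resistances, inner to outer:
  R_brass = L/(kA) = 0.0161/(113·38.5) = 3.701×10^-6 K/W
  R_expanded polystyrene = L/(kA) = 0.128/(0.0349·38.5) = 0.09526 K/W
  R_phenolic foam = L/(kA) = 0.0759/(0.0256·38.5) = 0.07701 K/W
  R_gypsum board = L/(kA) = 0.0699/(0.159·38.5) = 0.01142 K/W
ΣR = 3.701×10^-6 + 0.09526 + 0.07701 + 0.01142 = 0.1837 K/W
Q = ΔT/ΣR = (243.6 K − 292.1 K)/0.1837 = -264.0 W
From the inner boundary to the expanded polystyrene/phenolic foam interface, ΣR_partial = 0.09526 K/W.
T_interface = T_in − Q·ΣR_partial = 243.6 K − (-264.0)(0.09526) = 268.75 K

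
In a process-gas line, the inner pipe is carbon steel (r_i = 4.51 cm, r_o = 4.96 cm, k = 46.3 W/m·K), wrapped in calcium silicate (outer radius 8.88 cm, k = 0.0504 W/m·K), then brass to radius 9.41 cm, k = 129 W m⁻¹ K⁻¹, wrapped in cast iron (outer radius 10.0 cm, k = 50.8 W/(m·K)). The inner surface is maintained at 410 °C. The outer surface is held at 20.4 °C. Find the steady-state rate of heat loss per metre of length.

Treat each layer as a resistance in series:
  R'_carbon steel = ln(0.0496/0.0451)/(2πk) = 0.09511/(2π·46.3) = 3.269×10^-4 m·K/W
  R'_calcium silicate = ln(0.0888/0.0496)/(2πk) = 0.5824/(2π·0.0504) = 1.839 m·K/W
  R'_brass = ln(0.0941/0.0888)/(2πk) = 0.05797/(2π·129) = 7.152×10^-5 m·K/W
  R'_cast iron = ln(0.100/0.0941)/(2πk) = 0.06081/(2π·50.8) = 1.905×10^-4 m·K/W
ΣR = 3.269×10^-4 + 1.839 + 7.152×10^-5 + 1.905×10^-4 = 1.840 m·K/W
Q' = ΔT/ΣR = (410 °C − 20.4 °C)/1.840 = 212 W/m

Q' = 212 W/m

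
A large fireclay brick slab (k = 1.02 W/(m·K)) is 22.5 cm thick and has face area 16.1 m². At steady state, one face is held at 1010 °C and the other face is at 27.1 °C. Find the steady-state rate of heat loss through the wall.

Q = 71.7 kW

Q = kA·ΔT/L = 1.02 × 16.1 × |1010 °C − 27.1 °C| / 0.225 = 71700 W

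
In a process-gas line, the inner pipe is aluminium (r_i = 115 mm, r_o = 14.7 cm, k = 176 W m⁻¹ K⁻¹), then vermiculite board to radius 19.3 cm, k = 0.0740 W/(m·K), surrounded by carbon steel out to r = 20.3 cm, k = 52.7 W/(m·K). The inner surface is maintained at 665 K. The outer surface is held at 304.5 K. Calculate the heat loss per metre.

Treat each layer as a resistance in series:
  R'_aluminium = ln(0.147/0.115)/(2πk) = 0.2455/(2π·176) = 2.220×10^-4 m·K/W
  R'_vermiculite board = ln(0.193/0.147)/(2πk) = 0.2723/(2π·0.0740) = 0.5856 m·K/W
  R'_carbon steel = ln(0.203/0.193)/(2πk) = 0.05052/(2π·52.7) = 1.526×10^-4 m·K/W
ΣR = 2.220×10^-4 + 0.5856 + 1.526×10^-4 = 0.5860 m·K/W
Q' = ΔT/ΣR = (665 K − 304.5 K)/0.5860 = 615 W/m

Q' = 615 W/m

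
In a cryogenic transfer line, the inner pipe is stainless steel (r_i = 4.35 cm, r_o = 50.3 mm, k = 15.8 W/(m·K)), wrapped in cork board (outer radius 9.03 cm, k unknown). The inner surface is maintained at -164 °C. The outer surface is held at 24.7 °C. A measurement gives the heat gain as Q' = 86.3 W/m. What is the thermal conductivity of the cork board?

ΣR = ΔT/Q' = |-164 − 24.7|/86.3 = 2.187 m·K/W
Known resistances:
  R'_stainless steel = ln(0.0503/0.0435)/(2πk) = 0.1452/(2π·15.8) = 0.001463 m·K/W
R_cork board = ΣR − ΣR_known = 2.187 − 0.001463 = 2.186 m·K/W
ln(r₂/r₁)/(2πk) = 2.186 ⇒ k = 0.5851/(2π·2.186) = 0.0426 W/m·K

k = 0.0426 W/m·K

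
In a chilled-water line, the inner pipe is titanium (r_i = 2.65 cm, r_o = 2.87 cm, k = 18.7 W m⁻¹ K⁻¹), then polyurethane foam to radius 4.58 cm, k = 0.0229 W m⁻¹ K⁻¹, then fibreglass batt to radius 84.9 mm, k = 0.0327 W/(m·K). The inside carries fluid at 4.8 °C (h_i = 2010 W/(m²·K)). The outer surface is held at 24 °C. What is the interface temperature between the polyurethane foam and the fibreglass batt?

T = 14.8 °C

Resistance network (inner→outer):
  R'_conv,in = 1/(2πr h) = 1/(2π·0.0265·2010) = 0.002988 m·K/W
  R'_titanium = ln(0.0287/0.0265)/(2πk) = 0.07975/(2π·18.7) = 6.788×10^-4 m·K/W
  R'_polyurethane foam = ln(0.0458/0.0287)/(2πk) = 0.4674/(2π·0.0229) = 3.248 m·K/W
  R'_fibreglass batt = ln(0.0849/0.0458)/(2πk) = 0.6172/(2π·0.0327) = 3.004 m·K/W
ΣR = 0.002988 + 6.788×10^-4 + 3.248 + 3.004 = 6.256 m·K/W
Q' = ΔT/ΣR = (4.8 °C − 24 °C)/6.256 = -3.069 W/m
From the inner boundary to the polyurethane foam/fibreglass batt interface, ΣR_partial = 3.252 m·K/W.
T_interface = T_in − Q'·ΣR_partial = 4.8 °C − (-3.069)(3.252) = 14.8 °C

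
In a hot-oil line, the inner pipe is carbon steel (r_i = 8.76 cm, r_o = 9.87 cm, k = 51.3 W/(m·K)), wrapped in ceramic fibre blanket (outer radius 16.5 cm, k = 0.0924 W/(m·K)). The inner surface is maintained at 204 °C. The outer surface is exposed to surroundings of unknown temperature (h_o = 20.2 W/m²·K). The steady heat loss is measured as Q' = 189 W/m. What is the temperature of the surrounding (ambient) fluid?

T_out = 27.6 °C

Sum the resistances:
  R'_carbon steel = ln(0.0987/0.0876)/(2πk) = 0.1193/(2π·51.3) = 3.701×10^-4 m·K/W
  R'_ceramic fibre blanket = ln(0.165/0.0987)/(2πk) = 0.5139/(2π·0.0924) = 0.8851 m·K/W
  R'_conv,out = 1/(2πr h) = 1/(2π·0.165·20.2) = 0.04775 m·K/W
ΣR = 0.9332 m·K/W
ΔT = Q'·ΣR = 189 × 0.9332 = 176.4 K
Heat flows outward, so T_out = T_in − ΔT = 204 − 176.4 = 27.6 °C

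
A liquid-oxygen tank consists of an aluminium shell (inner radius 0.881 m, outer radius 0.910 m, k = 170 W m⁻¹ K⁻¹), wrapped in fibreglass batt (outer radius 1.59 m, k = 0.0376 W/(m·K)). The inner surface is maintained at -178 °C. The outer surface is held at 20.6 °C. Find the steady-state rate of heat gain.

Series thermal resistances, inner to outer:
  R_aluminium = (1/0.881 − 1/0.910)/(4πk) = 0.03617/(4π·170) = 1.693×10^-5 K/W
  R_fibreglass batt = (1/0.910 − 1/1.59)/(4πk) = 0.4700/(4π·0.0376) = 0.9947 K/W
ΣR = 1.693×10^-5 + 0.9947 = 0.9947 K/W
Q = ΔT/ΣR = (-178 °C − 20.6 °C)/0.9947 = -200 W
(Negative Q ⇒ heat flows inward; heat gain = 200 W.)

Q = 200 W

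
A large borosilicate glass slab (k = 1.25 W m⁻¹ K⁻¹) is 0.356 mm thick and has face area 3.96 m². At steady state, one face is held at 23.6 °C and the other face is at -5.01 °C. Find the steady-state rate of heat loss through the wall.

Q = kA·ΔT/L = 1.25 × 3.96 × |23.6 °C − -5.01 °C| / 3.56×10^-4 = 3.98×10^5 W

Q = 398 kW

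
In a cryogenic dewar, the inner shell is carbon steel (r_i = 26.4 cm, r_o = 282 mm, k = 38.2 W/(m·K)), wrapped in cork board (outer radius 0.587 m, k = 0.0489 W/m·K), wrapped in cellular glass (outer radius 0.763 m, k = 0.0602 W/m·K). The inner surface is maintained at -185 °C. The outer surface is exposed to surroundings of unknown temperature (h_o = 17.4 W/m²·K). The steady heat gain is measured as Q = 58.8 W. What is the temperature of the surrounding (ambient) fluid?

Series resistances:
  R_carbon steel = (1/0.264 − 1/0.282)/(4πk) = 0.2418/(4π·38.2) = 5.037×10^-4 K/W
  R_cork board = (1/0.282 − 1/0.587)/(4πk) = 1.843/(4π·0.0489) = 2.998 K/W
  R_cellular glass = (1/0.587 − 1/0.763)/(4πk) = 0.3930/(4π·0.0602) = 0.5194 K/W
  R_conv,out = 1/(4πr²h) = 1/(4π·0.763²·17.4) = 0.007856 K/W
ΣR = 3.526 K/W
ΔT = Q·ΣR = 58.8 × 3.526 = 207.3 K
Heat flows inward, so T_out = T_in + ΔT = -185 + 207.3 = 22.3 °C

T_out = 22.3 °C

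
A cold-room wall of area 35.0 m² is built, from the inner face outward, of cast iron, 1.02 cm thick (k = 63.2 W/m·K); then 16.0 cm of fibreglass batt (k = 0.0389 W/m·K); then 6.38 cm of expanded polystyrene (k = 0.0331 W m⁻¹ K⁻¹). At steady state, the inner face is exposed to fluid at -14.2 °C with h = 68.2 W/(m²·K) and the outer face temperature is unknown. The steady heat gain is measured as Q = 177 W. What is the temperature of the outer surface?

T_out = 16.4 °C

Series resistances:
  R_conv,in = 1/(hA) = 1/(68.2·35.0) = 4.189×10^-4 K/W
  R_cast iron = L/(kA) = 0.0102/(63.2·35.0) = 4.611×10^-6 K/W
  R_fibreglass batt = L/(kA) = 0.160/(0.0389·35.0) = 0.1175 K/W
  R_expanded polystyrene = L/(kA) = 0.0638/(0.0331·35.0) = 0.05507 K/W
ΣR = 0.1730 K/W
ΔT = Q·ΣR = 177 × 0.1730 = 30.62 K
Heat flows inward, so T_out = T_in + ΔT = -14.2 + 30.62 = 16.4 °C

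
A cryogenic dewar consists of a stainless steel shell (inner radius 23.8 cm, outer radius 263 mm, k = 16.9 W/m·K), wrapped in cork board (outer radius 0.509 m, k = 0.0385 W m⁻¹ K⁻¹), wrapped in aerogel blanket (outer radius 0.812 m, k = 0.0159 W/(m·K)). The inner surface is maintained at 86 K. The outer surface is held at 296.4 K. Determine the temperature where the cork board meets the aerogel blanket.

Resistance network (inner→outer):
  R_stainless steel = (1/0.238 − 1/0.263)/(4πk) = 0.3994/(4π·16.9) = 0.001881 K/W
  R_cork board = (1/0.263 − 1/0.509)/(4πk) = 1.838/(4π·0.0385) = 3.798 K/W
  R_aerogel blanket = (1/0.509 − 1/0.812)/(4πk) = 0.7331/(4π·0.0159) = 3.669 K/W
ΣR = 0.001881 + 3.798 + 3.669 = 7.469 K/W
Q = ΔT/ΣR = (86 K − 296.4 K)/7.469 = -28.17 W
From the inner boundary to the cork board/aerogel blanket interface, ΣR_partial = 3.800 K/W.
T_interface = T_in − Q·ΣR_partial = 86 K − (-28.17)(3.800) = 193.0 K

T = 193.0 K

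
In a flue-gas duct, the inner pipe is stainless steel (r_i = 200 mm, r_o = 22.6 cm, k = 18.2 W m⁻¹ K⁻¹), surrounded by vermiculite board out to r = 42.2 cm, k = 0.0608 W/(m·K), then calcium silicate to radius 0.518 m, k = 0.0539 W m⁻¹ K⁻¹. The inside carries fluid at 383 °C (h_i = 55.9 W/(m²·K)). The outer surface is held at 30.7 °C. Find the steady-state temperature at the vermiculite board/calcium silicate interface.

T = 125 °C

Series thermal resistances, inner to outer:
  R'_conv,in = 1/(2πr h) = 1/(2π·0.200·55.9) = 0.01424 m·K/W
  R'_stainless steel = ln(0.226/0.200)/(2πk) = 0.1222/(2π·18.2) = 0.001069 m·K/W
  R'_vermiculite board = ln(0.422/0.226)/(2πk) = 0.6245/(2π·0.0608) = 1.635 m·K/W
  R'_calcium silicate = ln(0.518/0.422)/(2πk) = 0.2050/(2π·0.0539) = 0.6052 m·K/W
ΣR = 0.01424 + 0.001069 + 1.635 + 0.6052 = 2.256 m·K/W
Q' = ΔT/ΣR = (383 °C − 30.7 °C)/2.256 = 156.2 W/m
From the inner boundary to the vermiculite board/calcium silicate interface, ΣR_partial = 1.650 m·K/W.
T_interface = T_in − Q'·ΣR_partial = 383 °C − (156.2)(1.650) = 125 °C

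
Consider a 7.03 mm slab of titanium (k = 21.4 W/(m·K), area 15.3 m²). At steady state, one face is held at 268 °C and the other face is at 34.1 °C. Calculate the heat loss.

Q = kA·ΔT/L = 21.4 × 15.3 × |268 °C − 34.1 °C| / 0.00703 = 1.09×10^7 W

Q = 1.09×10^7 W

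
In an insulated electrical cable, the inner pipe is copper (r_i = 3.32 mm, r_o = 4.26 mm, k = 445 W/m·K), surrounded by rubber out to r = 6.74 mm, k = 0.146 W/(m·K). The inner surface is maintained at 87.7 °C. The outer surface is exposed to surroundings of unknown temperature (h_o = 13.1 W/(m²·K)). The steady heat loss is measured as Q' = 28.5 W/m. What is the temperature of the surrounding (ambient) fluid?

T_out = 22.1 °C

Series resistances:
  R'_copper = ln(0.00426/0.00332)/(2πk) = 0.2493/(2π·445) = 8.916×10^-5 m·K/W
  R'_rubber = ln(0.00674/0.00426)/(2πk) = 0.4588/(2π·0.146) = 0.5001 m·K/W
  R'_conv,out = 1/(2πr h) = 1/(2π·0.00674·13.1) = 1.803 m·K/W
ΣR = 2.303 m·K/W
ΔT = Q'·ΣR = 28.5 × 2.303 = 65.64 K
Heat flows outward, so T_out = T_in − ΔT = 87.7 − 65.64 = 22.1 °C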